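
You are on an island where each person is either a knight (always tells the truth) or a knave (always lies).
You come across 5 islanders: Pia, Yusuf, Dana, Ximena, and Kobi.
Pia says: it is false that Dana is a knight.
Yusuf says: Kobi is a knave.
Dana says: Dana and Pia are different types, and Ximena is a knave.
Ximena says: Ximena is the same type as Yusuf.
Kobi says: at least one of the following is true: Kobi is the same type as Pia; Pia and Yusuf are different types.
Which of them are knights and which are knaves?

Pia is a knight, Yusuf is a knight, Dana is a knave, Ximena is a knight, and Kobi is a knave.

Pia (knight): "it is false that Dana is a knight" — True. ✓
Yusuf is a knight, so "Kobi is a knave" must be True — and it is.
Since Dana is a knave, "Dana and Pia are different types, and Ximena is a knave" needs to be False, which holds.
Ximena is a knight, and the claim "Ximena is the same type as Yusuf" is indeed True.
As a knave, Kobi's statement "at least one of the following is true: Kobi is the same type as Pia; Pia and Yusuf are different types" should be False; it is.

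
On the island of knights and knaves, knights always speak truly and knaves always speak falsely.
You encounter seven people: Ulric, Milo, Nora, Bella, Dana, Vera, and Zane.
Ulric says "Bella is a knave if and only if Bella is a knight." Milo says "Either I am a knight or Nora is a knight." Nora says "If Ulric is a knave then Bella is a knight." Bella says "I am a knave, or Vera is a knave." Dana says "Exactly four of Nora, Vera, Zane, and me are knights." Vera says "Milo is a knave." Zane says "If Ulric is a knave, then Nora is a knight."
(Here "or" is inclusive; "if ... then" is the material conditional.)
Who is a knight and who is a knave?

As a knave, Ulric's statement "Bella is a knave if and only if Bella is a knight" should be False; it is.
Milo is a knight, so "either I am a knight or Nora is a knight" must be True — and it is.
Nora (knight): "if Ulric is a knave then Bella is a knight" — True. ✓
Since Bella is a knight, "I am a knave, or Vera is a knave" needs to be True, which holds.
Since Dana is a knave, "exactly four of Nora, Vera, Zane, and me are knights" needs to be False, which holds.
As a knave, Vera's statement "Milo is a knave" should be False; it is.
Zane (knight): "if Ulric is a knave, then Nora is a knight" — True. ✓

Knights: Milo, Nora, Bella, and Zane. Knaves: Ulric, Dana, and Vera.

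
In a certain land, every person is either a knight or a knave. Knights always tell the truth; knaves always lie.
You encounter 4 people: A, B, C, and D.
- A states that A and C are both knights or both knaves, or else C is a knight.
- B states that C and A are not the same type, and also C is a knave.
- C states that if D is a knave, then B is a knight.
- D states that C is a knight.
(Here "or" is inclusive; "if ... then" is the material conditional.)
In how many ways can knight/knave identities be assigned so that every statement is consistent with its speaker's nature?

1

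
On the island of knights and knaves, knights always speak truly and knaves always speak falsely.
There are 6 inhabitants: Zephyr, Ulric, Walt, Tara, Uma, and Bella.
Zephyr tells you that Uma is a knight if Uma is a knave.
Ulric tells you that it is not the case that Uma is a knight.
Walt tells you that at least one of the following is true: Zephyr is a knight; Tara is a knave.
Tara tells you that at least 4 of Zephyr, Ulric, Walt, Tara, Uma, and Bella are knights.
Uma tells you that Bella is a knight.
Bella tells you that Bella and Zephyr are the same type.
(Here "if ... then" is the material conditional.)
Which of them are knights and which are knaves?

As a knight, Zephyr's statement "Uma is a knight if Uma is a knave" should be True; it is.
Ulric is a knave, so "it is not the case that Uma is a knight" must be false — and it is.
Walt is a knight, and the claim "at least one of the following is true: Zephyr is a knight; Tara is a knave" is indeed True.
As a knight, Tara's statement "at least 4 of Zephyr, Ulric, Walt, Tara, Uma, and Bella are knights" should be True; it is.
Uma (knight): "Bella is a knight" — True. ✓
Since Bella is a knight, "Bella and Zephyr are the same type" needs to be True, which holds.

Zephyr is a knight, Ulric is a knave, Walt is a knight, Tara is a knight, Uma is a knight, and Bella is a knight.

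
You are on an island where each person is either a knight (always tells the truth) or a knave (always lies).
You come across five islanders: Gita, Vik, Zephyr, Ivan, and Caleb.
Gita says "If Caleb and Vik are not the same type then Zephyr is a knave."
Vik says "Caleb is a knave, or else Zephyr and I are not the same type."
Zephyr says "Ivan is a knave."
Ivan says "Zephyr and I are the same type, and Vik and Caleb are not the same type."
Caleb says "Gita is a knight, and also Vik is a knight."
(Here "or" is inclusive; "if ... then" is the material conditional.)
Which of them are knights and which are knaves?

As a knave, Gita's statement "if Caleb and Vik are not the same type then Zephyr is a knave" should be false; it is.
Vik is a knight, so "Caleb is a knave, or else Zephyr and I are not the same type" must be True — and it is.
Zephyr (knight): "Ivan is a knave" — True. ✓
Ivan (knave): "Zephyr and I are the same type, and Vik and Caleb are not the same type" — false. ✓
Since Caleb is a knave, "Gita is a knight, and also Vik is a knight" needs to be false, which holds.

Gita is a knave, Vik is a knight, Zephyr is a knight, Ivan is a knave, and Caleb is a knave.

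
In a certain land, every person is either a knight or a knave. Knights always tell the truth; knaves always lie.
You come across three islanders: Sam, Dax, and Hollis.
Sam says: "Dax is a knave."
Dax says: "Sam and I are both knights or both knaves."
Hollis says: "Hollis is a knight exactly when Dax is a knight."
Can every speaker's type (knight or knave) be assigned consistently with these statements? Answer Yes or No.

No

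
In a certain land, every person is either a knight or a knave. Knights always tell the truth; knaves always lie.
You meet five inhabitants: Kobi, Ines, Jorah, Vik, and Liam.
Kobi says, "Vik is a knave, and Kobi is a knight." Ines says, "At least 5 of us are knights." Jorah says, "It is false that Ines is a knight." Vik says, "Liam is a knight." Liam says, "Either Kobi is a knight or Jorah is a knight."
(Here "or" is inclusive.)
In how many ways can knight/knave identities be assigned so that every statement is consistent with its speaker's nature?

1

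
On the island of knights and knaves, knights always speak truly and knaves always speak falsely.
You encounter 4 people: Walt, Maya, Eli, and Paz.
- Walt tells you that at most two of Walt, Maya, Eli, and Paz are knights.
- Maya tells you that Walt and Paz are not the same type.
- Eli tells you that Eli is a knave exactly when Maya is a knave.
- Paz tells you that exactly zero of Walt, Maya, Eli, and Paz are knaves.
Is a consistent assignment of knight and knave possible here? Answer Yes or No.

One consistent assignment: Walt=knight, Maya=knight, Eli=knave, Paz=knave.

Yes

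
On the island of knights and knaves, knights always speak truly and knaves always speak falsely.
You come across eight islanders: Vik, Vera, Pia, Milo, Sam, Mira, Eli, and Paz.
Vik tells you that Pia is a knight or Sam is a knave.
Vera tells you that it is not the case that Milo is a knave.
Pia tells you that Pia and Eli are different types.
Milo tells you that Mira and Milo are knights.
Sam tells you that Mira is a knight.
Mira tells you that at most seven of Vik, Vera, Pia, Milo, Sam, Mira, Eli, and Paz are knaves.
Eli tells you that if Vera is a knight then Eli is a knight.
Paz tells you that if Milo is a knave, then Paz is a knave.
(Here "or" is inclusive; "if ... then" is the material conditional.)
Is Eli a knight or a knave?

Consistent assignments: {Vik=knight, Vera=knight, Pia=knight, Milo=knight, Sam=knight, Mira=knight, Eli=knave, Paz=knight}; {Vik=knave, Vera=knight, Pia=knave, Milo=knight, Sam=knight, Mira=knight, Eli=knave, Paz=knight}
In every consistent assignment, Eli is a knave.

Eli is a knave.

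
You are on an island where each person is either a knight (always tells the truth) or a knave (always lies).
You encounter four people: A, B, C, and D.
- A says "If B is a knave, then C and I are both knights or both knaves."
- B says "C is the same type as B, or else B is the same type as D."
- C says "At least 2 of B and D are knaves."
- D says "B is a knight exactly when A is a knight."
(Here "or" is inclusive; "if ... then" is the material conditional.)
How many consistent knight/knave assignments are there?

1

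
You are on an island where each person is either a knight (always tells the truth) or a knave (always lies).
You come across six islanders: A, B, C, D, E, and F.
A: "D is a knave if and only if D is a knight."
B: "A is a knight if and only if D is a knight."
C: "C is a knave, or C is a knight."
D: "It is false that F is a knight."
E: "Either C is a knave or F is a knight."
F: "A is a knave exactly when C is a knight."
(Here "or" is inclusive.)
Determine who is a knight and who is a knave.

A is a knave, B is a knight, C is a knight, D is a knave, E is a knight, and F is a knight.

A is a knave, and the claim "D is a knave if and only if D is a knight" is indeed False.
B is a knight, so "A is a knight if and only if D is a knight" must be True — and it is.
C is a knight, and the claim "C is a knave, or C is a knight" is indeed True.
D is a knave; "it is false that F is a knight" is False, as required.
E is a knight, so "either C is a knave or F is a knight" must be True — and it is.
As a knight, F's statement "A is a knave exactly when C is a knight" should be True; it is.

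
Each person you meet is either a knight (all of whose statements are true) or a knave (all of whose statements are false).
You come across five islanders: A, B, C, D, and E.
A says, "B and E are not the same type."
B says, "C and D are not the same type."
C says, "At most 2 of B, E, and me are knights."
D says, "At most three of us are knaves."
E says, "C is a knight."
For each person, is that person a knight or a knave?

Suppose A is a knave. Then A's statement "B and E are not the same type" would have to be false. Checking the 16 ways to assign the others, none is consistent with every speaker.
(For instance, with B=knave, C=knight, D=knight, E=knight, A's claim "B and E are not the same type" comes out true where it would need to be false.)
So A must be a knight, making "B and E are not the same type" true. Taking A=knight, B=knave, C=knight, D=knight, E=knight, each remaining statement checks out:
  B (knave): "C and D are not the same type" — false. ✓
  C (knight): "at most 2 of B, E, and me are knights" — true. ✓
  D (knight): "at most three of us are knaves" — true. ✓
  E (knight): "C is a knight" — true. ✓
This is the unique consistent assignment.

A is a knight, B is a knave, C is a knight, D is a knight, and E is a knight.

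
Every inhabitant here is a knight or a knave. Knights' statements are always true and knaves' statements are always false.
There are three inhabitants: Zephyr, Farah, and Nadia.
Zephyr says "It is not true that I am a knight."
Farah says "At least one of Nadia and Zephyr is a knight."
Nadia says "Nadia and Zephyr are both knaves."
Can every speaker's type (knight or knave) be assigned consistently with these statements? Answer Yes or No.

Checking all 8 assignments, each has at least one speaker whose statement's truth value contradicts their type.

No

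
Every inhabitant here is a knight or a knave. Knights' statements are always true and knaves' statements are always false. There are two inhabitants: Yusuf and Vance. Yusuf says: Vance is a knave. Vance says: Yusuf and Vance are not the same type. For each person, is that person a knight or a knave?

Suppose Yusuf is a knight. Then Yusuf's statement "Vance is a knave" would have to be true. Checking the 2 ways to assign the others, none is consistent with every speaker.
(For instance, with Vance=knight, Yusuf's claim "Vance is a knave" comes out false where it would need to be true.)
So Yusuf must be a knave, making "Vance is a knave" false. Taking Yusuf=knave, Vance=knight, each remaining statement checks out:
  Vance (knight): "Yusuf and Vance are not the same type" — true. ✓
This is the unique consistent assignment.

Knights: Vance. Knaves: Yusuf.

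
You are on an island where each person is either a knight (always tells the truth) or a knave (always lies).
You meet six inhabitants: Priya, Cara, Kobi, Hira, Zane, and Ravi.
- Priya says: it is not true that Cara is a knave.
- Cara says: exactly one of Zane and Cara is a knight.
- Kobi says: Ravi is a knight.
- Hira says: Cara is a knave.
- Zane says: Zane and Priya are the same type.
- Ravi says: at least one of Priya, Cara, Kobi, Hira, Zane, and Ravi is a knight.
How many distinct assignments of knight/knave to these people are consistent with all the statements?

1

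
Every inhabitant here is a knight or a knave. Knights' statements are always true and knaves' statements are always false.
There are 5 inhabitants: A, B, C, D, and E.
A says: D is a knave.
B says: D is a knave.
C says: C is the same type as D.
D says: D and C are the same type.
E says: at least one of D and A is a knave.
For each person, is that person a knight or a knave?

As a knave, A's statement "D is a knave" should be False; it is.
B is a knave, and the claim "D is a knave" is indeed False.
C is a knight, and the claim "C is the same type as D" is indeed true.
D is a knight, so "D and C are the same type" must be true — and it is.
E (knight): "at least one of D and A is a knave" — true. ✓

A is a knave, B is a knave, C is a knight, D is a knight, and E is a knight.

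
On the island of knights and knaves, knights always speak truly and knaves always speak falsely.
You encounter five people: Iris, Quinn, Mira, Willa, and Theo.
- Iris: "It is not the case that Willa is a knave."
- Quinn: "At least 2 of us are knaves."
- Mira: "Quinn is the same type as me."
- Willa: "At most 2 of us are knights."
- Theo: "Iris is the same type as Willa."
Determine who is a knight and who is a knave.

Iris is a knave, so "it is not the case that Willa is a knave" must be False — and it is.
Quinn is a knight, so "at least 2 of us are knaves" must be True — and it is.
Since Mira is a knight, "Quinn is the same type as me" needs to be True, which holds.
Since Willa is a knave, "at most 2 of us are knights" needs to be False, which holds.
As a knight, Theo's statement "Iris is the same type as Willa" should be True; it is.

Knights: Quinn, Mira, and Theo. Knaves: Iris and Willa.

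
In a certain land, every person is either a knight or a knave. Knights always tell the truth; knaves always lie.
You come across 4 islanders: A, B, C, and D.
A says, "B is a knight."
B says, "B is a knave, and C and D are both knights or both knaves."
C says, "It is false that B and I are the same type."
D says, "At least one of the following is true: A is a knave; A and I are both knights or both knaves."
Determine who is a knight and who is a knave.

Suppose A is a knight. Then A's statement "B is a knight" would have to be true. Checking the 8 ways to assign the others, none is consistent with every speaker.
(For instance, with B=knave, C=knave, D=knight, A's claim "B is a knight" comes out false where it would need to be true.)
So A must be a knave, making "B is a knight" false. Taking A=knave, B=knave, C=knave, D=knight, each remaining statement checks out:
  B (knave): "B is a knave, and C and D are both knights or both knaves" — false. ✓
  C (knave): "it is false that B and I are the same type" — false. ✓
  D (knight): "at least one of the following is true: A is a knave; A and I are both knights or both knaves" — true. ✓
This is the unique consistent assignment.

A is a knave, B is a knave, C is a knave, and D is a knight.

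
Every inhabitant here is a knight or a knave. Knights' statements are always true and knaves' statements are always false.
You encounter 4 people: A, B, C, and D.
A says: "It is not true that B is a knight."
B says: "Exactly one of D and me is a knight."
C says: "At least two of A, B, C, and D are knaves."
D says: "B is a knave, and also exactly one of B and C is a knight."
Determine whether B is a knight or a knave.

B is a knight.

Consistent assignments: {A=knave, B=knight, C=knight, D=knave}
In every consistent assignment, B is a knight.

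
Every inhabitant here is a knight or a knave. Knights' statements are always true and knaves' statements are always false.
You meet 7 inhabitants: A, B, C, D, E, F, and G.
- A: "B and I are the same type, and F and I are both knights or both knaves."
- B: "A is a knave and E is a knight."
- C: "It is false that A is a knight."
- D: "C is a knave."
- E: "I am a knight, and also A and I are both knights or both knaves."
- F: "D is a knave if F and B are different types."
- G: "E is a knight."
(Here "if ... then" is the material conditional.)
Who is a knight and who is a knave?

Knights: C and F. Knaves: A, B, D, E, and G.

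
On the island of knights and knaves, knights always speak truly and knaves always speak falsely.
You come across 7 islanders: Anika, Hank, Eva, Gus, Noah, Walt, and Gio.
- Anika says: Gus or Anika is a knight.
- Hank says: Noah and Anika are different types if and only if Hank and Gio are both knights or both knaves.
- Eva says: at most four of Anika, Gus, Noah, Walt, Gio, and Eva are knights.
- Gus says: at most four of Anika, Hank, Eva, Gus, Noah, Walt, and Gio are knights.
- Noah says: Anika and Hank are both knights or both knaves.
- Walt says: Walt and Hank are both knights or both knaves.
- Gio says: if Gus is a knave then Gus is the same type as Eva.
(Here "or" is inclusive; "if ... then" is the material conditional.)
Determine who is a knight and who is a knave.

Since Anika is a knight, "Gus or Anika is a knight" needs to be True, which holds.
Hank is a knight, so "Noah and Anika are different types if and only if Hank and Gio are both knights or both knaves" must be True — and it is.
Since Eva is a knight, "at most four of Anika, Gus, Noah, Walt, Gio, and Eva are knights" needs to be True, which holds.
Gus is a knave, and the claim "at most four of Anika, Hank, Eva, Gus, Noah, Walt, and Gio are knights" is indeed false.
Noah (knight): "Anika and Hank are both knights or both knaves" — True. ✓
Walt is a knight, and the claim "Walt and Hank are both knights or both knaves" is indeed True.
Gio is a knave, so "if Gus is a knave then Gus is the same type as Eva" must be false — and it is.

Knights: Anika, Hank, Eva, Noah, and Walt. Knaves: Gus and Gio.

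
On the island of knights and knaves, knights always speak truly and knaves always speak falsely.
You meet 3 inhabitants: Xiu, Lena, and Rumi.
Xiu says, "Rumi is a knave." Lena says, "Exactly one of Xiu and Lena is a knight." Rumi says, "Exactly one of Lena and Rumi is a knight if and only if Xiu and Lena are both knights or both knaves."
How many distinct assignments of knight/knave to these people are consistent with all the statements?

2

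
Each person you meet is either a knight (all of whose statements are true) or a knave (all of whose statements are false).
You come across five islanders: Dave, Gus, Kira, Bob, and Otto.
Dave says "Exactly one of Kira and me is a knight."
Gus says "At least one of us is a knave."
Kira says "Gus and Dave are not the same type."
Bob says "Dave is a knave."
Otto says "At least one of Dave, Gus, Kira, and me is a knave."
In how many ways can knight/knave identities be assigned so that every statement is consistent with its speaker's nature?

1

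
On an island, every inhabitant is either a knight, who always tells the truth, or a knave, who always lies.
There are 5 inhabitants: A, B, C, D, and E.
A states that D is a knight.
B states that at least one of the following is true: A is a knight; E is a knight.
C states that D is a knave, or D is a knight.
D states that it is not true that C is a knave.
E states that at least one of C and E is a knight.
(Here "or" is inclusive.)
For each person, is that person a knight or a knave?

Suppose A is a knave. Then A's statement "D is a knight" would have to be false. Checking the 16 ways to assign the others, none is consistent with every speaker.
(For instance, with B=knight, C=knight, D=knight, E=knight, A's claim "D is a knight" comes out true where it would need to be false.)
So A must be a knight, making "D is a knight" true. Taking A=knight, B=knight, C=knight, D=knight, E=knight, each remaining statement checks out:
  B (knight): "at least one of the following is true: A is a knight; E is a knight" — true. ✓
  C (knight): "D is a knave, or D is a knight" — true. ✓
  D (knight): "it is not true that C is a knave" — true. ✓
  E (knight): "at least one of C and E is a knight" — true. ✓
This is the unique consistent assignment.

A is a knight, B is a knight, C is a knight, D is a knight, and E is a knight.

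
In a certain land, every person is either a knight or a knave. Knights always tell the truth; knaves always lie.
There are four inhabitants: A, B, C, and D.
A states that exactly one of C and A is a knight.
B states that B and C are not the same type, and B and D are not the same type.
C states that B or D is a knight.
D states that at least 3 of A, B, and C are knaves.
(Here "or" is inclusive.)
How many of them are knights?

1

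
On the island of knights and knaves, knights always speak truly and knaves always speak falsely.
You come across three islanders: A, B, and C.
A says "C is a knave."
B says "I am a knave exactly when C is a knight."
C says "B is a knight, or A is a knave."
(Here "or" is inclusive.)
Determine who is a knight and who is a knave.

A is a knight, B is a knave, and C is a knave.

As a knight, A's statement "C is a knave" should be True; it is.
Since B is a knave, "I am a knave exactly when C is a knight" needs to be False, which holds.
C is a knave; "B is a knight, or A is a knave" is False, as required.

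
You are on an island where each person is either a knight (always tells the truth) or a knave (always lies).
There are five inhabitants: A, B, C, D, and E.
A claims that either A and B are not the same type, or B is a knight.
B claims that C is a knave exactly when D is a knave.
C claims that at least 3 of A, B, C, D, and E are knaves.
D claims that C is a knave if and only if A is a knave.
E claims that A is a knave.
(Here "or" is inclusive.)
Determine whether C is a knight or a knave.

C is a knight.

Consistent assignments: {A=knave, B=knave, C=knight, D=knave, E=knight}
In every consistent assignment, C is a knight.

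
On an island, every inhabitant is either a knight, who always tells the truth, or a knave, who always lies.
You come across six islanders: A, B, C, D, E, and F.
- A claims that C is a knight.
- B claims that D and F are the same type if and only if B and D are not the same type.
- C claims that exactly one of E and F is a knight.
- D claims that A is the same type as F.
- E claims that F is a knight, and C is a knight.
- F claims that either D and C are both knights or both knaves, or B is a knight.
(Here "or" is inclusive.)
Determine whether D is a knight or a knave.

Consistent assignments: {A=knave, B=knave, C=knave, D=knight, E=knave, F=knave}
In every consistent assignment, D is a knight.

D is a knight.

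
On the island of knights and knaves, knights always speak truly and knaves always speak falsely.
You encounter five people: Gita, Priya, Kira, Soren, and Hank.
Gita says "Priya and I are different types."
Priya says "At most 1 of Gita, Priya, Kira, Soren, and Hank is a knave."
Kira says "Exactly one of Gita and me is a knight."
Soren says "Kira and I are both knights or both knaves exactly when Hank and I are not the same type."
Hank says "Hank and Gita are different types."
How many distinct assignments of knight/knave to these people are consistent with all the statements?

4

Consistent assignments:
  Gita=knave, Priya=knave, Kira=knight, Soren=knight, Hank=knave
  Gita=knave, Priya=knave, Kira=knight, Soren=knave, Hank=knight
  Gita=knave, Priya=knave, Kira=knave, Soren=knight, Hank=knight
  Gita=knave, Priya=knave, Kira=knave, Soren=knave, Hank=knave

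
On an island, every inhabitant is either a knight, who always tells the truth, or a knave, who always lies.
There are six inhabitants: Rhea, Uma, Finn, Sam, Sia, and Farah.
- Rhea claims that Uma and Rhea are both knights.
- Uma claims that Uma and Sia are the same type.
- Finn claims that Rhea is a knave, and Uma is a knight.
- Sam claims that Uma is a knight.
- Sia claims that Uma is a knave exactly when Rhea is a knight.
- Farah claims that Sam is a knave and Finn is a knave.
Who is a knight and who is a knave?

Rhea (knave): "Uma and Rhea are both knights" — false. ✓
Since Uma is a knight, "Uma and Sia are the same type" needs to be True, which holds.
Finn is a knight; "Rhea is a knave, and Uma is a knight" is True, as required.
Sam is a knight; "Uma is a knight" is True, as required.
Sia is a knight, and the claim "Uma is a knave exactly when Rhea is a knight" is indeed True.
Farah is a knave, and the claim "Sam is a knave and Finn is a knave" is indeed false.

Knights: Uma, Finn, Sam, and Sia. Knaves: Rhea and Farah.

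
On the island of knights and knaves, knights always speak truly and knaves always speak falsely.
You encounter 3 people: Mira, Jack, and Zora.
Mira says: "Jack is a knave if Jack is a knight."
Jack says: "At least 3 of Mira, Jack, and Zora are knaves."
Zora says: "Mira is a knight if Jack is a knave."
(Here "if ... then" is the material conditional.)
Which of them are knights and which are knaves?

Mira is a knight, Jack is a knave, and Zora is a knight.

Mira is a knight, and the claim "Jack is a knave if Jack is a knight" is indeed true.
Since Jack is a knave, "at least 3 of Mira, Jack, and Zora are knaves" needs to be False, which holds.
Zora is a knight; "Mira is a knight if Jack is a knave" is true, as required.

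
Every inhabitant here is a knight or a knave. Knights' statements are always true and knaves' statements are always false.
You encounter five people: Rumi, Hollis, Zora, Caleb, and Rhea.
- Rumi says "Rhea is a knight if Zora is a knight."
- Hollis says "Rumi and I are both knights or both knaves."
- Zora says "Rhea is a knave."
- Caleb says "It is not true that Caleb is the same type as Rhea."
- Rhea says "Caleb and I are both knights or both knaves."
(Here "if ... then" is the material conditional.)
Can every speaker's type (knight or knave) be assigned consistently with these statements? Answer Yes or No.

No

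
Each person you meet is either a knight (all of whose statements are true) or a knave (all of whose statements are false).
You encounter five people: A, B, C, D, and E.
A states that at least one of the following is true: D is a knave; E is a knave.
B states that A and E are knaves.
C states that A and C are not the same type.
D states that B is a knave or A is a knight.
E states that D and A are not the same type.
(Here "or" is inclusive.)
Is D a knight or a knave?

D is a knight.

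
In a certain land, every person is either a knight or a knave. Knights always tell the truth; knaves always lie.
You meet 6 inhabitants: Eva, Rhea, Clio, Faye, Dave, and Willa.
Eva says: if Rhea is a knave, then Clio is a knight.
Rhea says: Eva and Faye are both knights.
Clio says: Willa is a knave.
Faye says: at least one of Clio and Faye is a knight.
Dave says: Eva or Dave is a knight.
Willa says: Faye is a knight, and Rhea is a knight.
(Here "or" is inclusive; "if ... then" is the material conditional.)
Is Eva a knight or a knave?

Consistent assignments: {Eva=knight, Rhea=knight, Clio=knave, Faye=knight, Dave=knight, Willa=knight}
In every consistent assignment, Eva is a knight.

Eva is a knight.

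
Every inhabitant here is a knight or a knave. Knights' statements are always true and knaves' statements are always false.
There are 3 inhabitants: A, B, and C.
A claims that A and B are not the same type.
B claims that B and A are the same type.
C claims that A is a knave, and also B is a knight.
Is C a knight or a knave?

Consistent assignments: {A=knight, B=knave, C=knave}
In every consistent assignment, C is a knave.

C is a knave.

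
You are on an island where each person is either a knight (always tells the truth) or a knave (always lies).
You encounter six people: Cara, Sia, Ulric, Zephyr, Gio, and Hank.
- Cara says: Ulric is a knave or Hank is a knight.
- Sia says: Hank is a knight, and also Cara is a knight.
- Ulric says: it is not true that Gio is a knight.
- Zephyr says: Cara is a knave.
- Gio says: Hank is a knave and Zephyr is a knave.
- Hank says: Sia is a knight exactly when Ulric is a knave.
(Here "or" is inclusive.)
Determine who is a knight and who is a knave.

Knights: Cara and Gio. Knaves: Sia, Ulric, Zephyr, and Hank.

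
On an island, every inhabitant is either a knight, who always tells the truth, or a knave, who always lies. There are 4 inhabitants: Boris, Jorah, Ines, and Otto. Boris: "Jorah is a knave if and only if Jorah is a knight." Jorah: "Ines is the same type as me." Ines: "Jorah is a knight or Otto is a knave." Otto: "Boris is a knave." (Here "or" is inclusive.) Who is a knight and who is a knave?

Boris is a knave, Jorah is a knight, Ines is a knight, and Otto is a knight.

Since Boris is a knave, "Jorah is a knave if and only if Jorah is a knight" needs to be false, which holds.
Jorah is a knight; "Ines is the same type as me" is True, as required.
Ines is a knight; "Jorah is a knight or Otto is a knave" is True, as required.
As a knight, Otto's statement "Boris is a knave" should be True; it is.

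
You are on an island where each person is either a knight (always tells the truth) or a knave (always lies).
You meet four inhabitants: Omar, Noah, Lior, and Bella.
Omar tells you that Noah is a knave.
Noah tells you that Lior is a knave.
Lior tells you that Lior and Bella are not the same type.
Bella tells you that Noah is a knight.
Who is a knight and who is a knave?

Knights: Omar and Lior. Knaves: Noah and Bella.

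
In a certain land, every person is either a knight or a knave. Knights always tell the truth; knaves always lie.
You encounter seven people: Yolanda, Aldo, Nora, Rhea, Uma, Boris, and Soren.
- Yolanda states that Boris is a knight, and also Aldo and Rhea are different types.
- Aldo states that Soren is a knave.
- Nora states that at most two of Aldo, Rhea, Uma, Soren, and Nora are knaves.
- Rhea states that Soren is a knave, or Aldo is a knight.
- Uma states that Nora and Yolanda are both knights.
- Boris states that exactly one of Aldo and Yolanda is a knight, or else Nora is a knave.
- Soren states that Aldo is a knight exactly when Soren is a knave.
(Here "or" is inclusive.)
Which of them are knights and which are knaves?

Yolanda is a knave, Aldo is a knave, Nora is a knave, Rhea is a knave, Uma is a knave, Boris is a knight, and Soren is a knight.

Yolanda is a knave, so "Boris is a knight, and also Aldo and Rhea are different types" must be false — and it is.
As a knave, Aldo's statement "Soren is a knave" should be false; it is.
Nora is a knave, and the claim "at most two of Aldo, Rhea, Uma, Soren, and Nora are knaves" is indeed false.
Rhea is a knave, so "Soren is a knave, or Aldo is a knight" must be false — and it is.
Uma is a knave, and the claim "Nora and Yolanda are both knights" is indeed false.
Since Boris is a knight, "exactly one of Aldo and Yolanda is a knight, or else Nora is a knave" needs to be true, which holds.
Soren is a knight, and the claim "Aldo is a knight exactly when Soren is a knave" is indeed true.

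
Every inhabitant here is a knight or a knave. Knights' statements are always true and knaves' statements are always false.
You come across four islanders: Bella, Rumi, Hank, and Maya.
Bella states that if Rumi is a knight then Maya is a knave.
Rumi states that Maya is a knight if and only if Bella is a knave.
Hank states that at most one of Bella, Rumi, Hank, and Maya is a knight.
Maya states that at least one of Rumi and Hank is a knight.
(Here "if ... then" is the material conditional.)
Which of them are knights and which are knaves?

Bella is a knave, and the claim "if Rumi is a knight then Maya is a knave" is indeed false.
Rumi is a knight, so "Maya is a knight if and only if Bella is a knave" must be True — and it is.
Hank is a knave, so "at most one of Bella, Rumi, Hank, and Maya is a knight" must be false — and it is.
Maya is a knight, so "at least one of Rumi and Hank is a knight" must be True — and it is.

Bella is a knave, Rumi is a knight, Hank is a knave, and Maya is a knight.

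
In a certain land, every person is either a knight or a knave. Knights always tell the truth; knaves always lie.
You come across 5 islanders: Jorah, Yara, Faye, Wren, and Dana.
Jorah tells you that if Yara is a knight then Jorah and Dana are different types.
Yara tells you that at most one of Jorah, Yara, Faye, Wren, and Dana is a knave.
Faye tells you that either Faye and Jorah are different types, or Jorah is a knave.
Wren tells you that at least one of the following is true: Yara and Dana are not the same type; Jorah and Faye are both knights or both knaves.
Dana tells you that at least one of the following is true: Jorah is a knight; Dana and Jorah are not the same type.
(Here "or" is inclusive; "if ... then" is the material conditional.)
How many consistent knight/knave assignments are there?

0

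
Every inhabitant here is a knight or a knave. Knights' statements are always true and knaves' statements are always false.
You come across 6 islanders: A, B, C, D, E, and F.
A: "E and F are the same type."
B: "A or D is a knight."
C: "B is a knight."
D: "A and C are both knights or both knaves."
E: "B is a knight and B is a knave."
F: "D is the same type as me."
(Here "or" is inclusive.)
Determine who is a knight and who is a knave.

Since A is a knight, "E and F are the same type" needs to be True, which holds.
B is a knight; "A or D is a knight" is True, as required.
C is a knight; "B is a knight" is True, as required.
D is a knight, and the claim "A and C are both knights or both knaves" is indeed True.
E (knave): "B is a knight and B is a knave" — false. ✓
Since F is a knave, "D is the same type as me" needs to be false, which holds.

A is a knight, B is a knight, C is a knight, D is a knight, E is a knave, and F is a knave.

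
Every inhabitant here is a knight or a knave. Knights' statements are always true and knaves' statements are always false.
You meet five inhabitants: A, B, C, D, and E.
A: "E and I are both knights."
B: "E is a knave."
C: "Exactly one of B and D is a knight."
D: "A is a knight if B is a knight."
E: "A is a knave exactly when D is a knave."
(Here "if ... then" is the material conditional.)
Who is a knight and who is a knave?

A is a knight, B is a knave, C is a knight, D is a knight, and E is a knight.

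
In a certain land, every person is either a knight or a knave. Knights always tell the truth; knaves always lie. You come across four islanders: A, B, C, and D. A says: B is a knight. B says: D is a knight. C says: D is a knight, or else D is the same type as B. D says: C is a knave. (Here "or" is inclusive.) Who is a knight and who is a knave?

Suppose A is a knight. Then A's statement "B is a knight" would have to be true. Checking the 8 ways to assign the others, none is consistent with every speaker.
(For instance, with B=knave, C=knight, D=knave, A's claim "B is a knight" comes out false where it would need to be true.)
So A must be a knave, making "B is a knight" false. Taking A=knave, B=knave, C=knight, D=knave, each remaining statement checks out:
  B (knave): "D is a knight" — false. ✓
  C (knight): "D is a knight, or else D is the same type as B" — true. ✓
  D (knave): "C is a knave" — false. ✓
This is the unique consistent assignment.

Knights: C. Knaves: A, B, and D.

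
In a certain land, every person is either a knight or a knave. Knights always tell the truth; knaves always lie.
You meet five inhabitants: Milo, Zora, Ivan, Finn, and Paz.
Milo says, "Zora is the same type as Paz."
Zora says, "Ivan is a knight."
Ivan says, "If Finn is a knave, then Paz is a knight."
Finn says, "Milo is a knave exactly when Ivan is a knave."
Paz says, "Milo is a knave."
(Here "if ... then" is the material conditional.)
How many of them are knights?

1

The unique consistent assignment is Milo=knight, Zora=knave, Ivan=knave, Finn=knave, Paz=knave.
That has 1 knight.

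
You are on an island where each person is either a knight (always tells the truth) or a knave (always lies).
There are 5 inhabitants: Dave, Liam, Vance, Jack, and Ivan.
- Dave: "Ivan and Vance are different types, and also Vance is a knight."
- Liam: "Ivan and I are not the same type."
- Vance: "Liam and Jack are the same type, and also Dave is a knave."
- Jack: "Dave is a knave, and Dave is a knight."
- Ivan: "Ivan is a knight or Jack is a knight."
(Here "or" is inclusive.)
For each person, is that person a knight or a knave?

As a knave, Dave's statement "Ivan and Vance are different types, and also Vance is a knight" should be false; it is.
Liam (knight): "Ivan and I are not the same type" — true. ✓
Vance is a knave, so "Liam and Jack are the same type, and also Dave is a knave" must be false — and it is.
Jack is a knave; "Dave is a knave, and Dave is a knight" is false, as required.
Ivan is a knave, so "Ivan is a knight or Jack is a knight" must be false — and it is.

Dave is a knave, Liam is a knight, Vance is a knave, Jack is a knave, and Ivan is a knave.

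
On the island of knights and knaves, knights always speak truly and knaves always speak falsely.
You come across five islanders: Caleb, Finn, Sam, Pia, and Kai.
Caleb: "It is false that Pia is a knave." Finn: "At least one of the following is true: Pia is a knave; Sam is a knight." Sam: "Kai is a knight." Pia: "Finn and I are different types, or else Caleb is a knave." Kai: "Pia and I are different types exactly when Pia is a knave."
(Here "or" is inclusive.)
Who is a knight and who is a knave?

As a knight, Caleb's statement "it is false that Pia is a knave" should be True; it is.
Finn is a knave; "at least one of the following is true: Pia is a knave; Sam is a knight" is false, as required.
Sam (knave): "Kai is a knight" — false. ✓
Pia is a knight, so "Finn and I are different types, or else Caleb is a knave" must be True — and it is.
Kai is a knave; "Pia and I are different types exactly when Pia is a knave" is false, as required.

Knights: Caleb and Pia. Knaves: Finn, Sam, and Kai.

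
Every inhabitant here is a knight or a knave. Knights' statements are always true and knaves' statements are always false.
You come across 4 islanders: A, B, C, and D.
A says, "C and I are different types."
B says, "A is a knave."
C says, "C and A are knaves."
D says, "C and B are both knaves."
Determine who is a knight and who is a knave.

Knights: A and D. Knaves: B and C.

As a knight, A's statement "C and I are different types" should be true; it is.
B is a knave; "A is a knave" is False, as required.
C (knave): "C and A are knaves" — False. ✓
D (knight): "C and B are both knaves" — true. ✓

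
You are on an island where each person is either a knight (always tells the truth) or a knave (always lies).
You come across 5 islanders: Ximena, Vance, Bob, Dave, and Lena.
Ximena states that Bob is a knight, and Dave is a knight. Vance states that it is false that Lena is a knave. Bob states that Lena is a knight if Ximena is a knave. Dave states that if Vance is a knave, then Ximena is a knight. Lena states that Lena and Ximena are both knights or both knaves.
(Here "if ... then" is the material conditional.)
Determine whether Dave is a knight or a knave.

Dave is a knight.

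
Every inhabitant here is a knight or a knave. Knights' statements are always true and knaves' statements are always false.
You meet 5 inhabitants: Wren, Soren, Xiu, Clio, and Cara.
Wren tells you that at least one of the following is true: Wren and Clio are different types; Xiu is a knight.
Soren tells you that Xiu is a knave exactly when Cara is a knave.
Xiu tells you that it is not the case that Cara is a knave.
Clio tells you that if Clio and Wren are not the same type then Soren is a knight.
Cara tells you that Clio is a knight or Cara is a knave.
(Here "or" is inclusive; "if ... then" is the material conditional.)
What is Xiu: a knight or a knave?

Consistent assignments: {Wren=knight, Soren=knight, Xiu=knight, Clio=knight, Cara=knight}
In every consistent assignment, Xiu is a knight.

Xiu is a knight.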